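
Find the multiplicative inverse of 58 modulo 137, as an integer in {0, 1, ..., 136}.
Apply the extended Euclidean algorithm to (137, 58), tracking rows (r, s, t) with s·137 + t·58 = r. Each division r_prev = q·r_cur + r_new produces the new row as (previous row) − q·(current row):
  row A: (137, 1, 0)   [1·137 + 0·58 = 137]
  row B: (58, 0, 1)   [0·137 + 1·58 = 58]
  137 = 2·58 + 21   → row C = row A − 2·row B = (21, 1, −2)   [check: 1·137 − 2·58 = 21]
  58 = 2·21 + 16   → row D = row B − 2·row C = (16, −2, 5)   [check: −2·137 + 5·58 = 16]
  21 = 1·16 + 5   → row E = row C − 1·row D = (5, 3, −7)   [check: 3·137 − 7·58 = 5]
  16 = 3·5 + 1   → row F = row D − 3·row E = (1, −11, 26)   [check: −11·137 + 26·58 = 1]
  5 = 5·1 + 0   → remainder 0, stop. gcd = 1 (last nonzero row F).
The gcd is 1, so 58 is invertible mod 137. The last nonzero row gives −11·137 + 26·58 = 1, so t = 26. So 58^(−1) ≡ 26 (mod 137). Verify: 58 · 26 = 1508 ≡ 1 (mod 137). ✓

Final answer: 58^(−1) ≡ 26 (mod 137)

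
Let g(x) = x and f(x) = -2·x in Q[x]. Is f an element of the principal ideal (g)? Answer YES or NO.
YES

In Q[x] the ideal (g) consists of all multiples of g, so f ∈ (g) iff g | f, i.e. iff the remainder of f on division by g is 0. Divide f by g (g is monic, so eliminate the leading term of the running remainder at each step):
  leading term -2·x: subtract (-2)·g(x) = -2·x, leaving 0
The remainder is 0, so f(x) = g(x) · h(x) with h(x) = -2. Hence g | f, i.e. f ∈ (g).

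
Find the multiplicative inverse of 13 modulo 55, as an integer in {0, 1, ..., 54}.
13^(−1) ≡ 17 (mod 55)

Apply the extended Euclidean algorithm to (55, 13), tracking rows (r, s, t) with s·55 + t·13 = r. Each division r_prev = q·r_cur + r_new produces the new row as (previous row) − q·(current row):
  row A: (55, 1, 0)   [1·55 + 0·13 = 55]
  row B: (13, 0, 1)   [0·55 + 1·13 = 13]
  55 = 4·13 + 3   → row C = row A − 4·row B = (3, 1, −4)   [check: 1·55 − 4·13 = 3]
  13 = 4·3 + 1   → row D = row B − 4·row C = (1, −4, 17)   [check: −4·55 + 17·13 = 1]
  3 = 3·1 + 0   → remainder 0, stop. gcd = 1 (last nonzero row D).
The gcd is 1, so 13 is invertible mod 55. The last nonzero row gives −4·55 + 17·13 = 1, so t = 17. So 13^(−1) ≡ 17 (mod 55). Verify: 13 · 17 = 221 ≡ 1 (mod 55). ✓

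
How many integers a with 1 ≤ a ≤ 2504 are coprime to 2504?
1248

The number of a ∈ {1, ..., 2504} with gcd(a, 2504) = 1 is by definition Euler's totient φ(2504). φ is multiplicative, with φ(p^e) = p^e − p^(e−1). Factorise 2504 = 2^3 · 313. Then
  φ(2504) = (2^3 − 2^2) · (313 − 1) = 4 · 312 = 1248.
So there are 1248 such integers.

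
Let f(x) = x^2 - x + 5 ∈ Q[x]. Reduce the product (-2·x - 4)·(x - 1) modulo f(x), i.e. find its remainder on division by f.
a · b ≡ 14 - 4·x (mod f(x))

First multiply in Q[x] without reducing: a · b = -2·x^2 - 2·x + 4. Now divide by f(x) = x^2 - x + 5, eliminating the leading term at each step:
  leading term -2·x^2: subtract (-2)·f(x) = -2·x^2 + 2·x - 10, leaving 14 - 4·x
The degree is now < 2, so this is the remainder. Hence a · b ≡ 14 - 4·x in Q[x]/(f).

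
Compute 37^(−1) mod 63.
Apply the extended Euclidean algorithm to (63, 37), tracking rows (r, s, t) with s·63 + t·37 = r. Each division r_prev = q·r_cur + r_new produces the new row as (previous row) − q·(current row):
  row A: (63, 1, 0)   [1·63 + 0·37 = 63]
  row B: (37, 0, 1)   [0·63 + 1·37 = 37]
  63 = 1·37 + 26   → row C = row A − 1·row B = (26, 1, −1)   [check: 1·63 − 1·37 = 26]
  37 = 1·26 + 11   → row D = row B − 1·row C = (11, −1, 2)   [check: −1·63 + 2·37 = 11]
  26 = 2·11 + 4   → row E = row C − 2·row D = (4, 3, −5)   [check: 3·63 − 5·37 = 4]
  11 = 2·4 + 3   → row F = row D − 2·row E = (3, −7, 12)   [check: −7·63 + 12·37 = 3]
  4 = 1·3 + 1   → row G = row E − 1·row F = (1, 10, −17)   [check: 10·63 − 17·37 = 1]
  3 = 3·1 + 0   → remainder 0, stop. gcd = 1 (last nonzero row G).
The gcd is 1, so 37 is invertible mod 63. The last nonzero row gives 10·63 − 17·37 = 1, so t = −17. So 37^(−1) ≡ −17 ≡ 46 (mod 63). Verify: 37 · 46 = 1702 ≡ 1 (mod 63). ✓

Final answer: 37^(−1) ≡ 46 (mod 63)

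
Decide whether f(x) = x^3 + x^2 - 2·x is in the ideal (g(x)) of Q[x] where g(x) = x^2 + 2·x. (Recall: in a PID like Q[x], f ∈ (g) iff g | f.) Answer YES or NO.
YES

In Q[x] the ideal (g) consists of all multiples of g, so f ∈ (g) iff g | f, i.e. iff the remainder of f on division by g is 0. Divide f by g (g is monic, so eliminate the leading term of the running remainder at each step):
  leading term x^3: subtract (x)·g(x) = x^3 + 2·x^2, leaving -x^2 - 2·x
  leading term -x^2: subtract (-1)·g(x) = -x^2 - 2·x, leaving 0
The remainder is 0, so f(x) = g(x) · h(x) with h(x) = x - 1. Hence g | f, i.e. f ∈ (g).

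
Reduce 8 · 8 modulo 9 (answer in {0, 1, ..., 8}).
Both factors are already reduced mod 9. 8 · 8 = 64. Dividing by 9: 64 = 7·9 + 1. So (8 · 8) mod 9 = 1.

Final answer: 1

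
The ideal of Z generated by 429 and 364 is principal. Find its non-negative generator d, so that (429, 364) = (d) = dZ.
(429, 364) = (13); d = 13

In the PID Z, (a, b) is generated by gcd(a, b). Compute gcd(429, 364) with the extended Euclidean algorithm, tracking rows (r, s, t) with s·429 + t·364 = r:
  row A: (429, 1, 0)   [1·429 + 0·364 = 429]
  row B: (364, 0, 1)   [0·429 + 1·364 = 364]
  429 = 1·364 + 65   → row C = row A − 1·row B = (65, 1, −1)   [check: 1·429 − 1·364 = 65]
  364 = 5·65 + 39   → row D = row B − 5·row C = (39, −5, 6)   [check: −5·429 + 6·364 = 39]
  65 = 1·39 + 26   → row E = row C − 1·row D = (26, 6, −7)   [check: 6·429 − 7·364 = 26]
  39 = 1·26 + 13   → row F = row D − 1·row E = (13, −11, 13)   [check: −11·429 + 13·364 = 13]
  26 = 2·13 + 0   → remainder 0, stop. gcd = 13 (last nonzero row F).
So gcd(429, 364) = 13, with Bézout identity −11·429 + 13·364 = 13. Containment (⊇): the Bézout identity exhibits 13 as an element of (429, 364), giving (13) ⊆ (429, 364). Containment (⊆): since 13 | 429 and 13 | 364 (429 = 13·33, 364 = 13·28), every Z-linear combination of 429 and 364 is divisible by 13, so (429, 364) ⊆ (13). Therefore (429, 364) = (13), d = 13.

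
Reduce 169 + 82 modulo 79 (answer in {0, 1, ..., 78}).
Reduce the summands first: 169 ≡ 11, 82 ≡ 3 (mod 79), so 169 + 82 ≡ 11 + 3 (mod 79). 11 + 3 = 14; 14 = 0·79 + 14, so (169 + 82) mod 79 = 14.

Final answer: 14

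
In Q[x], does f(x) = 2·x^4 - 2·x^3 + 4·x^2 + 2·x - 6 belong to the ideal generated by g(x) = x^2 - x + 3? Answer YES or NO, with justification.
YES

In Q[x] the ideal (g) consists of all multiples of g, so f ∈ (g) iff g | f, i.e. iff the remainder of f on division by g is 0. Divide f by g (g is monic, so eliminate the leading term of the running remainder at each step):
  leading term 2·x^4: subtract (2·x^2)·g(x) = 2·x^4 - 2·x^3 + 6·x^2, leaving -2·x^2 + 2·x - 6
  leading term -2·x^2: subtract (-2)·g(x) = -2·x^2 + 2·x - 6, leaving 0
The remainder is 0, so f(x) = g(x) · h(x) with h(x) = 2·x^2 - 2. Hence g | f, i.e. f ∈ (g).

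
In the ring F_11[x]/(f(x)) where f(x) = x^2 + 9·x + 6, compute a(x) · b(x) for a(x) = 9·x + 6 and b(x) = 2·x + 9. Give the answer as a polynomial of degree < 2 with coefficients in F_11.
Multiply as integer polynomials: a · b = 18·x^2 + 93·x + 54. Reducing coefficients mod 11: a · b ≡ 7·x^2 + 5·x + 10. Now divide by f(x) = x^2 + 9·x + 6 in F_11[x], eliminating the leading term at each step:
  leading term 7·x^2: subtract (7)·f(x) = 7·x^2 + 8·x + 9, leaving 8·x + 1 (coefficients mod 11)
The degree is now < 2, so this is the remainder. Hence a · b ≡ 8·x + 1 in F_11[x]/(f).

Final answer: a · b ≡ 8·x + 1 (mod f(x))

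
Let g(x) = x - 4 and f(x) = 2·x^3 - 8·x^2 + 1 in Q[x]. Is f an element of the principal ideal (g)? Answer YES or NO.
NO

In Q[x] the ideal (g) consists of all multiples of g, so f ∈ (g) iff g | f, i.e. iff the remainder of f on division by g is 0. Divide f by g (g is monic, so eliminate the leading term of the running remainder at each step):
  leading term 2·x^3: subtract (2·x^2)·g(x) = 2·x^3 - 8·x^2, leaving 1
The remainder r(x) = 1 ≠ 0 (and deg r < deg g), so g ∤ f, i.e. f ∉ (g).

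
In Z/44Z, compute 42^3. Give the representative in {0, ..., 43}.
36

Use repeated squaring. Binary(3) = 11. Walk through the bits of the exponent 3 left-to-right: at each bit after the leading one, square the running value, then multiply by 42 if the bit is 1 (always reducing mod 44):
  bit 1 = 1 (leading): start with 42.
  bit 2 = 1: square 42^2 = 1764 ≡ 4; bit is 1, so multiply 4·42 = 168 ≡ 36 (mod 44).
Final value: 42^3 ≡ 36 (mod 44).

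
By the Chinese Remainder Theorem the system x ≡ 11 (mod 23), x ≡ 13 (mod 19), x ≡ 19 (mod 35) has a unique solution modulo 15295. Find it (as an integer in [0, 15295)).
x ≡ 10729 (mod 15295); the representative in [0, 15295) is 10729

The moduli 23, 19, 35 are pairwise coprime, so by the CRT there is a unique solution mod 23·19·35 = 15295.
Solve by successive substitution. Start with x ≡ 11 (mod 23).
  Combine with x ≡ 13 (mod 19): write x = 11 + 23·t and require 11 + 23·t ≡ 13 (mod 19), i.e. 23·t ≡ 13 − 11 ≡ 2 (mod 19). Since 23^(−1) ≡ 5 (mod 19) (23 ≡ 4 (mod 19)), t ≡ 5·2 ≡ 10 (mod 19). So x ≡ 11 + 23·10 = 241 (mod 437).
  Combine with x ≡ 19 (mod 35): write x = 241 + 437·t and require 241 + 437·t ≡ 19 (mod 35), i.e. 437·t ≡ 19 − 241 ≡ 23 (mod 35). Since 437^(−1) ≡ 33 (mod 35) (437 ≡ 17 (mod 35)), t ≡ 33·23 ≡ 24 (mod 35). So x ≡ 241 + 437·24 = 10729 (mod 15295).
Unique solution in [0, 15295): x = 10729.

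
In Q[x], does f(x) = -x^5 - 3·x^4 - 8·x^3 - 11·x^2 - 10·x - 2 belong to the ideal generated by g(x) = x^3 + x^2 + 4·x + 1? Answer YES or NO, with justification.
In Q[x] the ideal (g) consists of all multiples of g, so f ∈ (g) iff g | f, i.e. iff the remainder of f on division by g is 0. Divide f by g (g is monic, so eliminate the leading term of the running remainder at each step):
  leading term -x^5: subtract (-x^2)·g(x) = -x^5 - x^4 - 4·x^3 - x^2, leaving -2·x^4 - 4·x^3 - 10·x^2 - 10·x - 2
  leading term -2·x^4: subtract (-2·x)·g(x) = -2·x^4 - 2·x^3 - 8·x^2 - 2·x, leaving -2·x^3 - 2·x^2 - 8·x - 2
  leading term -2·x^3: subtract (-2)·g(x) = -2·x^3 - 2·x^2 - 8·x - 2, leaving 0
The remainder is 0, so f(x) = g(x) · h(x) with h(x) = -x^2 - 2·x - 2. Hence g | f, i.e. f ∈ (g).

Final answer: YES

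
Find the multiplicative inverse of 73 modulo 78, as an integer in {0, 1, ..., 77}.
Apply the extended Euclidean algorithm to (78, 73), tracking rows (r, s, t) with s·78 + t·73 = r. Each division r_prev = q·r_cur + r_new produces the new row as (previous row) − q·(current row):
  row A: (78, 1, 0)   [1·78 + 0·73 = 78]
  row B: (73, 0, 1)   [0·78 + 1·73 = 73]
  78 = 1·73 + 5   → row C = row A − 1·row B = (5, 1, −1)   [check: 1·78 − 1·73 = 5]
  73 = 14·5 + 3   → row D = row B − 14·row C = (3, −14, 15)   [check: −14·78 + 15·73 = 3]
  5 = 1·3 + 2   → row E = row C − 1·row D = (2, 15, −16)   [check: 15·78 − 16·73 = 2]
  3 = 1·2 + 1   → row F = row D − 1·row E = (1, −29, 31)   [check: −29·78 + 31·73 = 1]
  2 = 2·1 + 0   → remainder 0, stop. gcd = 1 (last nonzero row F).
The gcd is 1, so 73 is invertible mod 78. The last nonzero row gives −29·78 + 31·73 = 1, so t = 31. So 73^(−1) ≡ 31 (mod 78). Verify: 73 · 31 = 2263 ≡ 1 (mod 78). ✓

Final answer: 73^(−1) ≡ 31 (mod 78)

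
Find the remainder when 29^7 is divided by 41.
Use repeated squaring. Binary(7) = 111. Walk through the bits of the exponent 7 left-to-right: at each bit after the leading one, square the running value, then multiply by 29 if the bit is 1 (always reducing mod 41):
  bit 1 = 1 (leading): start with 29.
  bit 2 = 1: square 29^2 = 841 ≡ 21; bit is 1, so multiply 21·29 = 609 ≡ 35 (mod 41).
  bit 3 = 1: square 35^2 = 1225 ≡ 36; bit is 1, so multiply 36·29 = 1044 ≡ 19 (mod 41).
Final value: 29^7 ≡ 19 (mod 41).

Final answer: 19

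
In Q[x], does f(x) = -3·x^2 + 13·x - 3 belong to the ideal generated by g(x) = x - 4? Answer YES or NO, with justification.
In Q[x] the ideal (g) consists of all multiples of g, so f ∈ (g) iff g | f, i.e. iff the remainder of f on division by g is 0. Divide f by g (g is monic, so eliminate the leading term of the running remainder at each step):
  leading term -3·x^2: subtract (-3·x)·g(x) = -3·x^2 + 12·x, leaving x - 3
  leading term x: subtract (1)·g(x) = x - 4, leaving 1
The remainder r(x) = 1 ≠ 0 (and deg r < deg g), so g ∤ f, i.e. f ∉ (g).

Final answer: NO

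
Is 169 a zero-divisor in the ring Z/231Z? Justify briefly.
NO

gcd(169, 231) = 1, so 169 is a unit in Z/231Z (it has a multiplicative inverse). A unit cannot be a zero-divisor: if 169·b ≡ 0 then multiplying both sides by 169^(−1) gives b ≡ 0. So 169 is not a zero-divisor.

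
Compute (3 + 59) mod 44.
Reduce the summands first: 59 ≡ 15 (mod 44), so 3 + 59 ≡ 3 + 15 (mod 44). 3 + 15 = 18; 18 = 0·44 + 18, so (3 + 59) mod 44 = 18.

Final answer: 18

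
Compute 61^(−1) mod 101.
Apply the extended Euclidean algorithm to (101, 61), tracking rows (r, s, t) with s·101 + t·61 = r. Each division r_prev = q·r_cur + r_new produces the new row as (previous row) − q·(current row):
  row A: (101, 1, 0)   [1·101 + 0·61 = 101]
  row B: (61, 0, 1)   [0·101 + 1·61 = 61]
  101 = 1·61 + 40   → row C = row A − 1·row B = (40, 1, −1)   [check: 1·101 − 1·61 = 40]
  61 = 1·40 + 21   → row D = row B − 1·row C = (21, −1, 2)   [check: −1·101 + 2·61 = 21]
  40 = 1·21 + 19   → row E = row C − 1·row D = (19, 2, −3)   [check: 2·101 − 3·61 = 19]
  21 = 1·19 + 2   → row F = row D − 1·row E = (2, −3, 5)   [check: −3·101 + 5·61 = 2]
  19 = 9·2 + 1   → row G = row E − 9·row F = (1, 29, −48)   [check: 29·101 − 48·61 = 1]
  2 = 2·1 + 0   → remainder 0, stop. gcd = 1 (last nonzero row G).
The gcd is 1, so 61 is invertible mod 101. The last nonzero row gives 29·101 − 48·61 = 1, so t = −48. So 61^(−1) ≡ −48 ≡ 53 (mod 101). Verify: 61 · 53 = 3233 ≡ 1 (mod 101). ✓

Final answer: 61^(−1) ≡ 53 (mod 101)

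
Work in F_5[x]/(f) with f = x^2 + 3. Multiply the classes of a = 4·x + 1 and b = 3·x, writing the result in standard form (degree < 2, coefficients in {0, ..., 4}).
Multiply as integer polynomials: a · b = 12·x^2 + 3·x. Reducing coefficients mod 5: a · b ≡ 2·x^2 + 3·x. Now divide by f(x) = x^2 + 3 in F_5[x], eliminating the leading term at each step:
  leading term 2·x^2: subtract (2)·f(x) = 2·x^2 + 1, leaving 3·x + 4 (coefficients mod 5)
The degree is now < 2, so this is the remainder. Hence a · b ≡ 3·x + 4 in F_5[x]/(f).

Final answer: a · b ≡ 3·x + 4 (mod f(x))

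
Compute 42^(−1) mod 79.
42^(−1) ≡ 32 (mod 79)

Apply the extended Euclidean algorithm to (79, 42), tracking rows (r, s, t) with s·79 + t·42 = r. Each division r_prev = q·r_cur + r_new produces the new row as (previous row) − q·(current row):
  row A: (79, 1, 0)   [1·79 + 0·42 = 79]
  row B: (42, 0, 1)   [0·79 + 1·42 = 42]
  79 = 1·42 + 37   → row C = row A − 1·row B = (37, 1, −1)   [check: 1·79 − 1·42 = 37]
  42 = 1·37 + 5   → row D = row B − 1·row C = (5, −1, 2)   [check: −1·79 + 2·42 = 5]
  37 = 7·5 + 2   → row E = row C − 7·row D = (2, 8, −15)   [check: 8·79 − 15·42 = 2]
  5 = 2·2 + 1   → row F = row D − 2·row E = (1, −17, 32)   [check: −17·79 + 32·42 = 1]
  2 = 2·1 + 0   → remainder 0, stop. gcd = 1 (last nonzero row F).
The gcd is 1, so 42 is invertible mod 79. The last nonzero row gives −17·79 + 32·42 = 1, so t = 32. So 42^(−1) ≡ 32 (mod 79). Verify: 42 · 32 = 1344 ≡ 1 (mod 79). ✓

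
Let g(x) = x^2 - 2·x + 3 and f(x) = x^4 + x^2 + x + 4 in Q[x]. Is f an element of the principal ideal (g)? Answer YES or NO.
In Q[x] the ideal (g) consists of all multiples of g, so f ∈ (g) iff g | f, i.e. iff the remainder of f on division by g is 0. Divide f by g (g is monic, so eliminate the leading term of the running remainder at each step):
  leading term x^4: subtract (x^2)·g(x) = x^4 - 2·x^3 + 3·x^2, leaving 2·x^3 - 2·x^2 + x + 4
  leading term 2·x^3: subtract (2·x)·g(x) = 2·x^3 - 4·x^2 + 6·x, leaving 2·x^2 - 5·x + 4
  leading term 2·x^2: subtract (2)·g(x) = 2·x^2 - 4·x + 6, leaving -x - 2
The remainder r(x) = -x - 2 ≠ 0 (and deg r < deg g), so g ∤ f, i.e. f ∉ (g).

Final answer: NO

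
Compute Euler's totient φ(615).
φ is multiplicative, with φ(p^e) = p^e − p^(e−1). Factorise 615 = 3 · 5 · 41. Then
  φ(615) = (3 − 1) · (5 − 1) · (41 − 1) = 2 · 4 · 40 = 320.

Final answer: φ(615) = 320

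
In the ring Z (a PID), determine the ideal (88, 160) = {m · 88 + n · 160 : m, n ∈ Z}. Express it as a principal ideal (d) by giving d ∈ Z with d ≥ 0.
In the PID Z, (a, b) is generated by gcd(a, b). Compute gcd(160, 88) with the extended Euclidean algorithm, tracking rows (r, s, t) with s·160 + t·88 = r:
  row A: (160, 1, 0)   [1·160 + 0·88 = 160]
  row B: (88, 0, 1)   [0·160 + 1·88 = 88]
  160 = 1·88 + 72   → row C = row A − 1·row B = (72, 1, −1)   [check: 1·160 − 1·88 = 72]
  88 = 1·72 + 16   → row D = row B − 1·row C = (16, −1, 2)   [check: −1·160 + 2·88 = 16]
  72 = 4·16 + 8   → row E = row C − 4·row D = (8, 5, −9)   [check: 5·160 − 9·88 = 8]
  16 = 2·8 + 0   → remainder 0, stop. gcd = 8 (last nonzero row E).
So gcd(88, 160) = 8, with Bézout identity 5·160 − 9·88 = 8. Containment (⊇): the Bézout identity exhibits 8 as an element of (88, 160), giving (8) ⊆ (88, 160). Containment (⊆): since 8 | 88 and 8 | 160 (88 = 8·11, 160 = 8·20), every Z-linear combination of 88 and 160 is divisible by 8, so (88, 160) ⊆ (8). Therefore (88, 160) = (8), d = 8.

Final answer: (88, 160) = (8); d = 8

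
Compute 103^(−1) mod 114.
Apply the extended Euclidean algorithm to (114, 103), tracking rows (r, s, t) with s·114 + t·103 = r. Each division r_prev = q·r_cur + r_new produces the new row as (previous row) − q·(current row):
  row A: (114, 1, 0)   [1·114 + 0·103 = 114]
  row B: (103, 0, 1)   [0·114 + 1·103 = 103]
  114 = 1·103 + 11   → row C = row A − 1·row B = (11, 1, −1)   [check: 1·114 − 1·103 = 11]
  103 = 9·11 + 4   → row D = row B − 9·row C = (4, −9, 10)   [check: −9·114 + 10·103 = 4]
  11 = 2·4 + 3   → row E = row C − 2·row D = (3, 19, −21)   [check: 19·114 − 21·103 = 3]
  4 = 1·3 + 1   → row F = row D − 1·row E = (1, −28, 31)   [check: −28·114 + 31·103 = 1]
  3 = 3·1 + 0   → remainder 0, stop. gcd = 1 (last nonzero row F).
The gcd is 1, so 103 is invertible mod 114. The last nonzero row gives −28·114 + 31·103 = 1, so t = 31. So 103^(−1) ≡ 31 (mod 114). Verify: 103 · 31 = 3193 ≡ 1 (mod 114). ✓

Final answer: 103^(−1) ≡ 31 (mod 114)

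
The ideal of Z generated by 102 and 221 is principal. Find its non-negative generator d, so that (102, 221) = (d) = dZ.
In the PID Z, (a, b) is generated by gcd(a, b). Compute gcd(221, 102) with the extended Euclidean algorithm, tracking rows (r, s, t) with s·221 + t·102 = r:
  row A: (221, 1, 0)   [1·221 + 0·102 = 221]
  row B: (102, 0, 1)   [0·221 + 1·102 = 102]
  221 = 2·102 + 17   → row C = row A − 2·row B = (17, 1, −2)   [check: 1·221 − 2·102 = 17]
  102 = 6·17 + 0   → remainder 0, stop. gcd = 17 (last nonzero row C).
So gcd(102, 221) = 17, with Bézout identity 1·221 − 2·102 = 17. Containment (⊇): the Bézout identity exhibits 17 as an element of (102, 221), giving (17) ⊆ (102, 221). Containment (⊆): since 17 | 102 and 17 | 221 (102 = 17·6, 221 = 17·13), every Z-linear combination of 102 and 221 is divisible by 17, so (102, 221) ⊆ (17). Therefore (102, 221) = (17), d = 17.

Final answer: (102, 221) = (17); d = 17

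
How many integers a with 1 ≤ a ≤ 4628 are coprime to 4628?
The number of a ∈ {1, ..., 4628} with gcd(a, 4628) = 1 is by definition Euler's totient φ(4628). φ is multiplicative, with φ(p^e) = p^e − p^(e−1). Factorise 4628 = 2^2 · 13 · 89. Then
  φ(4628) = (2^2 − 2^1) · (13 − 1) · (89 − 1) = 2 · 12 · 88 = 2112.
So there are 2112 such integers.

Final answer: 2112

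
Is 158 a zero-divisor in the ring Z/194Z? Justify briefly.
YES

gcd(158, 194) = 2 > 1, so 158 is not a unit in Z/194Z. In Z/nZ every nonzero non-unit is a zero-divisor: explicitly, take b = 194/gcd = 97 ≠ 0 (mod 194); then 158·97 = 15326 = 79·194, i.e. 158·97 ≡ 0 (mod 194). So 158 is a zero-divisor.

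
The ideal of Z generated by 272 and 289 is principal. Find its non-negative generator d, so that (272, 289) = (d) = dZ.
(272, 289) = (17); d = 17

In the PID Z, (a, b) is generated by gcd(a, b). Compute gcd(289, 272) with the extended Euclidean algorithm, tracking rows (r, s, t) with s·289 + t·272 = r:
  row A: (289, 1, 0)   [1·289 + 0·272 = 289]
  row B: (272, 0, 1)   [0·289 + 1·272 = 272]
  289 = 1·272 + 17   → row C = row A − 1·row B = (17, 1, −1)   [check: 1·289 − 1·272 = 17]
  272 = 16·17 + 0   → remainder 0, stop. gcd = 17 (last nonzero row C).
So gcd(272, 289) = 17, with Bézout identity 1·289 − 1·272 = 17. Containment (⊇): the Bézout identity exhibits 17 as an element of (272, 289), giving (17) ⊆ (272, 289). Containment (⊆): since 17 | 272 and 17 | 289 (272 = 17·16, 289 = 17·17), every Z-linear combination of 272 and 289 is divisible by 17, so (272, 289) ⊆ (17). Therefore (272, 289) = (17), d = 17.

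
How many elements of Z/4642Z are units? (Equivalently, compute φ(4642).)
Z/4642Z has φ(4642) = 2100 units

An element a ∈ Z/4642Z is a unit iff gcd(a, 4642) = 1, so the number of units is φ(4642). φ is multiplicative, with φ(p^e) = p^e − p^(e−1). Factorise 4642 = 2 · 11 · 211. Then
  φ(4642) = (2 − 1) · (11 − 1) · (211 − 1) = 1 · 10 · 210 = 2100.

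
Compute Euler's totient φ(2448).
φ is multiplicative, with φ(p^e) = p^e − p^(e−1). Factorise 2448 = 2^4 · 3^2 · 17. Then
  φ(2448) = (2^4 − 2^3) · (3^2 − 3^1) · (17 − 1) = 8 · 6 · 16 = 768.

Final answer: φ(2448) = 768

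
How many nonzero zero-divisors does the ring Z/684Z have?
Z/684Z has 467 nonzero zero-divisors

In Z/684Z each nonzero element is either a unit (gcd with 684 is 1) or a zero-divisor (gcd > 1). The number of units is φ(684): factorise 684 = 2^2 · 3^2 · 19, so φ(684) = (2^2 − 2^1) · (3^2 − 3^1) · (19 − 1) = 2 · 6 · 18 = 216. The nonzero elements number 684 − 1 = 683. Hence the nonzero zero-divisors number 683 − 216 = 467.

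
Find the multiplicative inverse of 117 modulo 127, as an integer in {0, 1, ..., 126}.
Apply the extended Euclidean algorithm to (127, 117), tracking rows (r, s, t) with s·127 + t·117 = r. Each division r_prev = q·r_cur + r_new produces the new row as (previous row) − q·(current row):
  row A: (127, 1, 0)   [1·127 + 0·117 = 127]
  row B: (117, 0, 1)   [0·127 + 1·117 = 117]
  127 = 1·117 + 10   → row C = row A − 1·row B = (10, 1, −1)   [check: 1·127 − 1·117 = 10]
  117 = 11·10 + 7   → row D = row B − 11·row C = (7, −11, 12)   [check: −11·127 + 12·117 = 7]
  10 = 1·7 + 3   → row E = row C − 1·row D = (3, 12, −13)   [check: 12·127 − 13·117 = 3]
  7 = 2·3 + 1   → row F = row D − 2·row E = (1, −35, 38)   [check: −35·127 + 38·117 = 1]
  3 = 3·1 + 0   → remainder 0, stop. gcd = 1 (last nonzero row F).
The gcd is 1, so 117 is invertible mod 127. The last nonzero row gives −35·127 + 38·117 = 1, so t = 38. So 117^(−1) ≡ 38 (mod 127). Verify: 117 · 38 = 4446 ≡ 1 (mod 127). ✓

Final answer: 117^(−1) ≡ 38 (mod 127)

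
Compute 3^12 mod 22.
9

Use repeated squaring. Binary(12) = 1100. Walk through the bits of the exponent 12 left-to-right: at each bit after the leading one, square the running value, then multiply by 3 if the bit is 1 (always reducing mod 22):
  bit 1 = 1 (leading): start with 3.
  bit 2 = 1: square 3^2 = 9; bit is 1, so multiply 9·3 = 27 ≡ 5 (mod 22).
  bit 3 = 0: square 5^2 = 25 ≡ 3 (mod 22).
  bit 4 = 0: square 3^2 = 9 (mod 22).
Final value: 3^12 ≡ 9 (mod 22).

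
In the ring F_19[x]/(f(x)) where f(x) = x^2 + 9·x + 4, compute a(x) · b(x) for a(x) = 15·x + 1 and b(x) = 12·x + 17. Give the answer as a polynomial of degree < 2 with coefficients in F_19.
Multiply as integer polynomials: a · b = 180·x^2 + 267·x + 17. Reducing coefficients mod 19: a · b ≡ 9·x^2 + x + 17. Now divide by f(x) = x^2 + 9·x + 4 in F_19[x], eliminating the leading term at each step:
  leading term 9·x^2: subtract (9)·f(x) = 9·x^2 + 5·x + 17, leaving 15·x (coefficients mod 19)
The degree is now < 2, so this is the remainder. Hence a · b ≡ 15·x in F_19[x]/(f).

Final answer: a · b ≡ 15·x (mod f(x))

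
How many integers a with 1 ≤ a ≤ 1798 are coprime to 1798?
840

The number of a ∈ {1, ..., 1798} with gcd(a, 1798) = 1 is by definition Euler's totient φ(1798). φ is multiplicative, with φ(p^e) = p^e − p^(e−1). Factorise 1798 = 2 · 29 · 31. Then
  φ(1798) = (2 − 1) · (29 − 1) · (31 − 1) = 1 · 28 · 30 = 840.
So there are 840 such integers.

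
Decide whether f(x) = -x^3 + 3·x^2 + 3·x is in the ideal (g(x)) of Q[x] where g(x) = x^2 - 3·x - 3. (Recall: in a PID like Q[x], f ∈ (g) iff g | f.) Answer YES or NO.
YES

In Q[x] the ideal (g) consists of all multiples of g, so f ∈ (g) iff g | f, i.e. iff the remainder of f on division by g is 0. Divide f by g (g is monic, so eliminate the leading term of the running remainder at each step):
  leading term -x^3: subtract (-x)·g(x) = -x^3 + 3·x^2 + 3·x, leaving 0
The remainder is 0, so f(x) = g(x) · h(x) with h(x) = -x. Hence g | f, i.e. f ∈ (g).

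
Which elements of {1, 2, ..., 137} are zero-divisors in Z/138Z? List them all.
nonzero zero-divisors of Z/138Z = {2, 3, 4, 6, 8, 9, 10, 12, 14, 15, 16, 18, 20, 21, 22, 23, 24, 26, 27, 28, 30, 32, 33, 34, 36, 38, 39, 40, 42, 44, 45, 46, 48, 50, 51, 52, 54, 56, 57, 58, 60, 62, 63, 64, 66, 68, 69, 70, 72, 74, 75, 76, 78, 80, 81, 82, 84, 86, 87, 88, 90, 92, 93, 94, 96, 98, 99, 100, 102, 104, 105, 106, 108, 110, 111, 112, 114, 115, 116, 117, 118, 120, 122, 123, 124, 126, 128, 129, 130, 132, 134, 135, 136}

An element a ∈ Z/138Z (with a ≠ 0) is a zero-divisor iff gcd(a, 138) > 1 (because a is a unit precisely when gcd(a, n) = 1, and in Z/nZ every nonzero, non-unit element is a zero-divisor). Scan a = 1, ..., 137 and keep those with gcd(a, 138) > 1:
  gcd(2, 138) = 2, gcd(3, 138) = 3, gcd(4, 138) = 2, gcd(6, 138) = 6, gcd(8, 138) = 2, gcd(9, 138) = 3, gcd(10, 138) = 2, gcd(12, 138) = 6, gcd(14, 138) = 2, gcd(15, 138) = 3, gcd(16, 138) = 2, gcd(18, 138) = 6, gcd(20, 138) = 2, gcd(21, 138) = 3, gcd(22, 138) = 2, gcd(23, 138) = 23, gcd(24, 138) = 6, gcd(26, 138) = 2, gcd(27, 138) = 3, gcd(28, 138) = 2, gcd(30, 138) = 6, gcd(32, 138) = 2, gcd(33, 138) = 3, gcd(34, 138) = 2, gcd(36, 138) = 6, gcd(38, 138) = 2, gcd(39, 138) = 3, gcd(40, 138) = 2, gcd(42, 138) = 6, gcd(44, 138) = 2, gcd(45, 138) = 3, gcd(46, 138) = 46, gcd(48, 138) = 6, gcd(50, 138) = 2, gcd(51, 138) = 3, gcd(52, 138) = 2, gcd(54, 138) = 6, gcd(56, 138) = 2, gcd(57, 138) = 3, gcd(58, 138) = 2, gcd(60, 138) = 6, gcd(62, 138) = 2, gcd(63, 138) = 3, gcd(64, 138) = 2, gcd(66, 138) = 6, gcd(68, 138) = 2, gcd(69, 138) = 69, gcd(70, 138) = 2, gcd(72, 138) = 6, gcd(74, 138) = 2, gcd(75, 138) = 3, gcd(76, 138) = 2, gcd(78, 138) = 6, gcd(80, 138) = 2, gcd(81, 138) = 3, gcd(82, 138) = 2, gcd(84, 138) = 6, gcd(86, 138) = 2, gcd(87, 138) = 3, gcd(88, 138) = 2, gcd(90, 138) = 6, gcd(92, 138) = 46, gcd(93, 138) = 3, gcd(94, 138) = 2, gcd(96, 138) = 6, gcd(98, 138) = 2, gcd(99, 138) = 3, gcd(100, 138) = 2, gcd(102, 138) = 6, gcd(104, 138) = 2, gcd(105, 138) = 3, gcd(106, 138) = 2, gcd(108, 138) = 6, gcd(110, 138) = 2, gcd(111, 138) = 3, gcd(112, 138) = 2, gcd(114, 138) = 6, gcd(115, 138) = 23, gcd(116, 138) = 2, gcd(117, 138) = 3, gcd(118, 138) = 2, gcd(120, 138) = 6, gcd(122, 138) = 2, gcd(123, 138) = 3, gcd(124, 138) = 2, gcd(126, 138) = 6, gcd(128, 138) = 2, gcd(129, 138) = 3, gcd(130, 138) = 2, gcd(132, 138) = 6, gcd(134, 138) = 2, gcd(135, 138) = 3, gcd(136, 138) = 2.
All other a ∈ {1, ..., 137} have gcd(a, 138) = 1 and are units. So the nonzero zero-divisors are exactly the 93 values of a appearing in this scan.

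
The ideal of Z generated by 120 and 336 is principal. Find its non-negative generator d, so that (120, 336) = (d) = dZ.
In the PID Z, (a, b) is generated by gcd(a, b). Compute gcd(336, 120) with the extended Euclidean algorithm, tracking rows (r, s, t) with s·336 + t·120 = r:
  row A: (336, 1, 0)   [1·336 + 0·120 = 336]
  row B: (120, 0, 1)   [0·336 + 1·120 = 120]
  336 = 2·120 + 96   → row C = row A − 2·row B = (96, 1, −2)   [check: 1·336 − 2·120 = 96]
  120 = 1·96 + 24   → row D = row B − 1·row C = (24, −1, 3)   [check: −1·336 + 3·120 = 24]
  96 = 4·24 + 0   → remainder 0, stop. gcd = 24 (last nonzero row D).
So gcd(120, 336) = 24, with Bézout identity −1·336 + 3·120 = 24. Containment (⊇): the Bézout identity exhibits 24 as an element of (120, 336), giving (24) ⊆ (120, 336). Containment (⊆): since 24 | 120 and 24 | 336 (120 = 24·5, 336 = 24·14), every Z-linear combination of 120 and 336 is divisible by 24, so (120, 336) ⊆ (24). Therefore (120, 336) = (24), d = 24.

Final answer: (120, 336) = (24); d = 24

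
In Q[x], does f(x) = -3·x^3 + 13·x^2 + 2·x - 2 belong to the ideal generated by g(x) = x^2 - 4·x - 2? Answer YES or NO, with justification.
In Q[x] the ideal (g) consists of all multiples of g, so f ∈ (g) iff g | f, i.e. iff the remainder of f on division by g is 0. Divide f by g (g is monic, so eliminate the leading term of the running remainder at each step):
  leading term -3·x^3: subtract (-3·x)·g(x) = -3·x^3 + 12·x^2 + 6·x, leaving x^2 - 4·x - 2
  leading term x^2: subtract (1)·g(x) = x^2 - 4·x - 2, leaving 0
The remainder is 0, so f(x) = g(x) · h(x) with h(x) = 1 - 3·x. Hence g | f, i.e. f ∈ (g).

Final answer: YES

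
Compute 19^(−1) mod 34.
19^(−1) ≡ 9 (mod 34)

Apply the extended Euclidean algorithm to (34, 19), tracking rows (r, s, t) with s·34 + t·19 = r. Each division r_prev = q·r_cur + r_new produces the new row as (previous row) − q·(current row):
  row A: (34, 1, 0)   [1·34 + 0·19 = 34]
  row B: (19, 0, 1)   [0·34 + 1·19 = 19]
  34 = 1·19 + 15   → row C = row A − 1·row B = (15, 1, −1)   [check: 1·34 − 1·19 = 15]
  19 = 1·15 + 4   → row D = row B − 1·row C = (4, −1, 2)   [check: −1·34 + 2·19 = 4]
  15 = 3·4 + 3   → row E = row C − 3·row D = (3, 4, −7)   [check: 4·34 − 7·19 = 3]
  4 = 1·3 + 1   → row F = row D − 1·row E = (1, −5, 9)   [check: −5·34 + 9·19 = 1]
  3 = 3·1 + 0   → remainder 0, stop. gcd = 1 (last nonzero row F).
The gcd is 1, so 19 is invertible mod 34. The last nonzero row gives −5·34 + 9·19 = 1, so t = 9. So 19^(−1) ≡ 9 (mod 34). Verify: 19 · 9 = 171 ≡ 1 (mod 34). ✓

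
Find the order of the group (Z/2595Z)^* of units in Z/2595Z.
(Z/2595Z)^* consists of the classes a with gcd(a, 2595) = 1, so its order is φ(2595). φ is multiplicative, with φ(p^e) = p^e − p^(e−1). Factorise 2595 = 3 · 5 · 173. Then
  φ(2595) = (3 − 1) · (5 − 1) · (173 − 1) = 2 · 4 · 172 = 1376.
Thus |(Z/2595Z)^*| = 1376.

Final answer: |(Z/2595Z)^*| = 1376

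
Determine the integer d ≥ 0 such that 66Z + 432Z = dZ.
(66, 432) = (6); d = 6

In the PID Z, (a, b) is generated by gcd(a, b). Compute gcd(432, 66) with the extended Euclidean algorithm, tracking rows (r, s, t) with s·432 + t·66 = r:
  row A: (432, 1, 0)   [1·432 + 0·66 = 432]
  row B: (66, 0, 1)   [0·432 + 1·66 = 66]
  432 = 6·66 + 36   → row C = row A − 6·row B = (36, 1, −6)   [check: 1·432 − 6·66 = 36]
  66 = 1·36 + 30   → row D = row B − 1·row C = (30, −1, 7)   [check: −1·432 + 7·66 = 30]
  36 = 1·30 + 6   → row E = row C − 1·row D = (6, 2, −13)   [check: 2·432 − 13·66 = 6]
  30 = 5·6 + 0   → remainder 0, stop. gcd = 6 (last nonzero row E).
So gcd(66, 432) = 6, with Bézout identity 2·432 − 13·66 = 6. Containment (⊇): the Bézout identity exhibits 6 as an element of (66, 432), giving (6) ⊆ (66, 432). Containment (⊆): since 6 | 66 and 6 | 432 (66 = 6·11, 432 = 6·72), every Z-linear combination of 66 and 432 is divisible by 6, so (66, 432) ⊆ (6). Therefore (66, 432) = (6), d = 6.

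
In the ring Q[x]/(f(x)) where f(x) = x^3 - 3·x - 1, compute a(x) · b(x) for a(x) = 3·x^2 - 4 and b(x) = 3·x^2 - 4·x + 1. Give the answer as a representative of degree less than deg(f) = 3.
First multiply in Q[x] without reducing: a · b = 9·x^4 - 12·x^3 - 9·x^2 + 16·x - 4. Now divide by f(x) = x^3 - 3·x - 1, eliminating the leading term at each step:
  leading term 9·x^4: subtract (9·x)·f(x) = 9·x^4 - 27·x^2 - 9·x, leaving -12·x^3 + 18·x^2 + 25·x - 4
  leading term -12·x^3: subtract (-12)·f(x) = -12·x^3 + 36·x + 12, leaving 18·x^2 - 11·x - 16
The degree is now < 3, so this is the remainder. Hence a · b ≡ 18·x^2 - 11·x - 16 in Q[x]/(f).

Final answer: a · b ≡ 18·x^2 - 11·x - 16 (mod f(x))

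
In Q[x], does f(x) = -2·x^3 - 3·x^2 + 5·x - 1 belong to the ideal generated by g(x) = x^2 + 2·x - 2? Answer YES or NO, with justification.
In Q[x] the ideal (g) consists of all multiples of g, so f ∈ (g) iff g | f, i.e. iff the remainder of f on division by g is 0. Divide f by g (g is monic, so eliminate the leading term of the running remainder at each step):
  leading term -2·x^3: subtract (-2·x)·g(x) = -2·x^3 - 4·x^2 + 4·x, leaving x^2 + x - 1
  leading term x^2: subtract (1)·g(x) = x^2 + 2·x - 2, leaving 1 - x
The remainder r(x) = 1 - x ≠ 0 (and deg r < deg g), so g ∤ f, i.e. f ∉ (g).

Final answer: NO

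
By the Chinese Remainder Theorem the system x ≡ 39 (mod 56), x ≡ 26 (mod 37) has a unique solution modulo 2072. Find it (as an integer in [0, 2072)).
The moduli 56, 37 are pairwise coprime, so by the CRT there is a unique solution mod 56·37 = 2072.
Solve by successive substitution. Start with x ≡ 39 (mod 56).
  Combine with x ≡ 26 (mod 37): write x = 39 + 56·t and require 39 + 56·t ≡ 26 (mod 37), i.e. 56·t ≡ 26 − 39 ≡ 24 (mod 37). Since 56^(−1) ≡ 2 (mod 37) (56 ≡ 19 (mod 37)), t ≡ 2·24 ≡ 11 (mod 37). So x ≡ 39 + 56·11 = 655 (mod 2072).
Unique solution in [0, 2072): x = 655.

Final answer: x ≡ 655 (mod 2072); the representative in [0, 2072) is 655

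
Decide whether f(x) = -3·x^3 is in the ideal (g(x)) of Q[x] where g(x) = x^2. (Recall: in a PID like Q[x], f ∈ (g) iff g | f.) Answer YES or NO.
In Q[x] the ideal (g) consists of all multiples of g, so f ∈ (g) iff g | f, i.e. iff the remainder of f on division by g is 0. Divide f by g (g is monic, so eliminate the leading term of the running remainder at each step):
  leading term -3·x^3: subtract (-3·x)·g(x) = -3·x^3, leaving 0
The remainder is 0, so f(x) = g(x) · h(x) with h(x) = -3·x. Hence g | f, i.e. f ∈ (g).

Final answer: YES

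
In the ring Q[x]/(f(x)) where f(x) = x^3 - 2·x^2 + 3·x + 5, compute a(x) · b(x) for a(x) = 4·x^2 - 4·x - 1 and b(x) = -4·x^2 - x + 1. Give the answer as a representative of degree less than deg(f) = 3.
First multiply in Q[x] without reducing: a · b = -16·x^4 + 12·x^3 + 12·x^2 - 3·x - 1. Now divide by f(x) = x^3 - 2·x^2 + 3·x + 5, eliminating the leading term at each step:
  leading term -16·x^4: subtract (-16·x)·f(x) = -16·x^4 + 32·x^3 - 48·x^2 - 80·x, leaving -20·x^3 + 60·x^2 + 77·x - 1
  leading term -20·x^3: subtract (-20)·f(x) = -20·x^3 + 40·x^2 - 60·x - 100, leaving 20·x^2 + 137·x + 99
The degree is now < 3, so this is the remainder. Hence a · b ≡ 20·x^2 + 137·x + 99 in Q[x]/(f).

Final answer: a · b ≡ 20·x^2 + 137·x + 99 (mod f(x))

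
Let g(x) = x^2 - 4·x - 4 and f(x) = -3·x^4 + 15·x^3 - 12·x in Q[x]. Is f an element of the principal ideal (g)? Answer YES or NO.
YES

In Q[x] the ideal (g) consists of all multiples of g, so f ∈ (g) iff g | f, i.e. iff the remainder of f on division by g is 0. Divide f by g (g is monic, so eliminate the leading term of the running remainder at each step):
  leading term -3·x^4: subtract (-3·x^2)·g(x) = -3·x^4 + 12·x^3 + 12·x^2, leaving 3·x^3 - 12·x^2 - 12·x
  leading term 3·x^3: subtract (3·x)·g(x) = 3·x^3 - 12·x^2 - 12·x, leaving 0
The remainder is 0, so f(x) = g(x) · h(x) with h(x) = -3·x^2 + 3·x. Hence g | f, i.e. f ∈ (g).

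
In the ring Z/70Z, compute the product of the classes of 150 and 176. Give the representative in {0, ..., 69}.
10

Reduce the factors first: 150 ≡ 10, 176 ≡ 36 (mod 70), so 150 · 176 ≡ 10 · 36 (mod 70). 10 · 36 = 360. Dividing by 70: 360 = 5·70 + 10. So (150 · 176) mod 70 = 10.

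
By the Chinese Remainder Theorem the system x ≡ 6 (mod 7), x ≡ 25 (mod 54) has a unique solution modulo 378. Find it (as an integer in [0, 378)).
x ≡ 349 (mod 378); the representative in [0, 378) is 349

The moduli 7, 54 are pairwise coprime, so by the CRT there is a unique solution mod 7·54 = 378.
Solve by successive substitution. Start with x ≡ 6 (mod 7).
  Combine with x ≡ 25 (mod 54): write x = 6 + 7·t and require 6 + 7·t ≡ 25 (mod 54), i.e. 7·t ≡ 25 − 6 ≡ 19 (mod 54). Since 7^(−1) ≡ 31 (mod 54), t ≡ 31·19 ≡ 49 (mod 54). So x ≡ 6 + 7·49 = 349 (mod 378).
Unique solution in [0, 378): x = 349.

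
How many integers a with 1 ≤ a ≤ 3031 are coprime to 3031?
The number of a ∈ {1, ..., 3031} with gcd(a, 3031) = 1 is by definition Euler's totient φ(3031). φ is multiplicative, with φ(p^e) = p^e − p^(e−1). Factorise 3031 = 7 · 433. Then
  φ(3031) = (7 − 1) · (433 − 1) = 6 · 432 = 2592.
So there are 2592 such integers.

Final answer: 2592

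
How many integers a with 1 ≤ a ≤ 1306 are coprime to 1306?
The number of a ∈ {1, ..., 1306} with gcd(a, 1306) = 1 is by definition Euler's totient φ(1306). φ is multiplicative, with φ(p^e) = p^e − p^(e−1). Factorise 1306 = 2 · 653. Then
  φ(1306) = (2 − 1) · (653 − 1) = 1 · 652 = 652.
So there are 652 such integers.

Final answer: 652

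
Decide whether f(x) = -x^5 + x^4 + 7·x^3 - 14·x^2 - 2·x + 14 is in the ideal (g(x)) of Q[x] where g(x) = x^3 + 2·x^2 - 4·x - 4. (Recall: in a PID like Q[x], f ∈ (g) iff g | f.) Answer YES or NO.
In Q[x] the ideal (g) consists of all multiples of g, so f ∈ (g) iff g | f, i.e. iff the remainder of f on division by g is 0. Divide f by g (g is monic, so eliminate the leading term of the running remainder at each step):
  leading term -x^5: subtract (-x^2)·g(x) = -x^5 - 2·x^4 + 4·x^3 + 4·x^2, leaving 3·x^4 + 3·x^3 - 18·x^2 - 2·x + 14
  leading term 3·x^4: subtract (3·x)·g(x) = 3·x^4 + 6·x^3 - 12·x^2 - 12·x, leaving -3·x^3 - 6·x^2 + 10·x + 14
  leading term -3·x^3: subtract (-3)·g(x) = -3·x^3 - 6·x^2 + 12·x + 12, leaving 2 - 2·x
The remainder r(x) = 2 - 2·x ≠ 0 (and deg r < deg g), so g ∤ f, i.e. f ∉ (g).

Final answer: NO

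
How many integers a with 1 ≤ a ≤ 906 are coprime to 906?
300

The number of a ∈ {1, ..., 906} with gcd(a, 906) = 1 is by definition Euler's totient φ(906). φ is multiplicative, with φ(p^e) = p^e − p^(e−1). Factorise 906 = 2 · 3 · 151. Then
  φ(906) = (2 − 1) · (3 − 1) · (151 − 1) = 1 · 2 · 150 = 300.
So there are 300 such integers.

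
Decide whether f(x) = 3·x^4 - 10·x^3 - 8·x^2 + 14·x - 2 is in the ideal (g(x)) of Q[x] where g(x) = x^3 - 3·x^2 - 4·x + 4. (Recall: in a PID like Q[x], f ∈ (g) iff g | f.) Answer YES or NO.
In Q[x] the ideal (g) consists of all multiples of g, so f ∈ (g) iff g | f, i.e. iff the remainder of f on division by g is 0. Divide f by g (g is monic, so eliminate the leading term of the running remainder at each step):
  leading term 3·x^4: subtract (3·x)·g(x) = 3·x^4 - 9·x^3 - 12·x^2 + 12·x, leaving -x^3 + 4·x^2 + 2·x - 2
  leading term -x^3: subtract (-1)·g(x) = -x^3 + 3·x^2 + 4·x - 4, leaving x^2 - 2·x + 2
The remainder r(x) = x^2 - 2·x + 2 ≠ 0 (and deg r < deg g), so g ∤ f, i.e. f ∉ (g).

Final answer: NO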